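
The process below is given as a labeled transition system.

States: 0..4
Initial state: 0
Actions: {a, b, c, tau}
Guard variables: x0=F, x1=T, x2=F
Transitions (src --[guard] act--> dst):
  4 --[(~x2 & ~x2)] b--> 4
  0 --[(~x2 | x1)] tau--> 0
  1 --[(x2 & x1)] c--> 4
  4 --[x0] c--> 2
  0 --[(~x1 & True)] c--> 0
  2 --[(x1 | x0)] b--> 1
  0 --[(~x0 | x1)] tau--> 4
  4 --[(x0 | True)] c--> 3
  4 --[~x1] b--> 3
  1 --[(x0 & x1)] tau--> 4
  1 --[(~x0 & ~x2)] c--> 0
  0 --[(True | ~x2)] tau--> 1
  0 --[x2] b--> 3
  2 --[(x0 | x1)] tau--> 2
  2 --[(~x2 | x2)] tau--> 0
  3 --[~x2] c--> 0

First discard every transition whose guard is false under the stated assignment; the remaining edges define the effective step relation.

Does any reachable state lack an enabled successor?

Reach set: {0,1,3,4}
  0: tau→0  tau→1  tau→4  [3 out]
  1: c→0  [1 out]
  3: c→0  [1 out]
  4: b→4  c→3  [2 out]

Answer: DEADLOCK-FREE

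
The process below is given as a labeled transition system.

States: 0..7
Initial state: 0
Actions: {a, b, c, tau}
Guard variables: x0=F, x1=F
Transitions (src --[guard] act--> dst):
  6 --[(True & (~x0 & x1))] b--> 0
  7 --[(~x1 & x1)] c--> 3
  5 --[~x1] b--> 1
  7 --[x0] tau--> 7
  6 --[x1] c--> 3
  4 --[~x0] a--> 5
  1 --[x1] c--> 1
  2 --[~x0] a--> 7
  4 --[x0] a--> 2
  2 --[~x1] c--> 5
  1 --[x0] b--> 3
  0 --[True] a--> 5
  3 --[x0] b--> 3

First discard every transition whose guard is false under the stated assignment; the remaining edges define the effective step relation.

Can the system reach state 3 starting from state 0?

Answer: UNREACHABLE

Working:
After dropping false guards: 5 live edges.
Layer 0: {0}
Layer 1: {5}  total {0,5}
Layer 2: {1}  total {0,1,5}
R = {0,1,5}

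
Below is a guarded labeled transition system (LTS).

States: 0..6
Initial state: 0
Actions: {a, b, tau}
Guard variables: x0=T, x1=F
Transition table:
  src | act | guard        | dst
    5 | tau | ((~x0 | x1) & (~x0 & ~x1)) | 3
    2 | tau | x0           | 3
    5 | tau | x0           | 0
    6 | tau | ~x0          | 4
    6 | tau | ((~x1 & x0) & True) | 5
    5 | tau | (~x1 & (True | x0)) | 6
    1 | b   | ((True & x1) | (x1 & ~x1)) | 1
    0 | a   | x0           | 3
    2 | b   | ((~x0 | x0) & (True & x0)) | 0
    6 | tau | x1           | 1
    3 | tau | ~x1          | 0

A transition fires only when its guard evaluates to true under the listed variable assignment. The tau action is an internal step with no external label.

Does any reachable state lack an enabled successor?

R = {0,3}
  0: a→3  [deg 1]
  3: tau→0  [deg 1]

Answer: DEADLOCK-FREE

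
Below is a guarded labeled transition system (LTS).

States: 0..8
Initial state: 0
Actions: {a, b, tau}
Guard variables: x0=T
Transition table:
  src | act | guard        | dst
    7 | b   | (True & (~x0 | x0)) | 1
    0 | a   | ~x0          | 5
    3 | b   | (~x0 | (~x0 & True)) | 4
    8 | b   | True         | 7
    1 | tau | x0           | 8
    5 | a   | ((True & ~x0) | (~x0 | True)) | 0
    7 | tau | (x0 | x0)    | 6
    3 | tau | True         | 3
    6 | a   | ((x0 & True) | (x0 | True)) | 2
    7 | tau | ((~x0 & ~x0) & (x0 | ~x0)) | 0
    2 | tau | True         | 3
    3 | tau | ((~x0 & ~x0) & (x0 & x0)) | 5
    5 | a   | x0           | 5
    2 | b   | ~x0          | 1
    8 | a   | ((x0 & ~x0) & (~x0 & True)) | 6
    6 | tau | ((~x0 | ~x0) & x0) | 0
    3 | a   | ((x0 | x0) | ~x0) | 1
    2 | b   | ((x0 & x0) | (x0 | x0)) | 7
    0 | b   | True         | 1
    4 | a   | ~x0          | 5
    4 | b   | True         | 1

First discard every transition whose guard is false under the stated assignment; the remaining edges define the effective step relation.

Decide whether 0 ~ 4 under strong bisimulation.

Compute ~ classes (split until stable):
  round 0: {{0,1,2,3,4,5,6,7,8}}
  round 1: {{0,4,8},{1},{2,7},{3},{5,6}}
  round 2: {{0,4},{1},{2},{3},{5},{6},{7},{8}}
stable after 3 split(s): 8 block(s)
[0]={0,4}  [4]={0,4}

Answer: BISIMILAR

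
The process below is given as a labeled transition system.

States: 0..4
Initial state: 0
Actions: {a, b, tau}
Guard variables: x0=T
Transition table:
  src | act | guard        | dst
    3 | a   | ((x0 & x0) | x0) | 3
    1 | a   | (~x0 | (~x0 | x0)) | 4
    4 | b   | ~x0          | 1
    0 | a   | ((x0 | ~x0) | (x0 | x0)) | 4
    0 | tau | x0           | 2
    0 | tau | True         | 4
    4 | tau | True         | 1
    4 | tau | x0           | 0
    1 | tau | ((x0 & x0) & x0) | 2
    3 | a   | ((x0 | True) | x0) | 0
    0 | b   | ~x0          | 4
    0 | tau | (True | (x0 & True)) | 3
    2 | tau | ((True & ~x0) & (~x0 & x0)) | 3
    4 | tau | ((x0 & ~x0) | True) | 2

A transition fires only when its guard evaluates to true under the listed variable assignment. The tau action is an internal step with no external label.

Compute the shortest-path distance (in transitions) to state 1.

Answer: 2

Working:
Layered search for 1:
  depth 0: {0}
  depth 1: {2,3,4}
  depth 2: {1}
first hit 1 at d=2 via a·tau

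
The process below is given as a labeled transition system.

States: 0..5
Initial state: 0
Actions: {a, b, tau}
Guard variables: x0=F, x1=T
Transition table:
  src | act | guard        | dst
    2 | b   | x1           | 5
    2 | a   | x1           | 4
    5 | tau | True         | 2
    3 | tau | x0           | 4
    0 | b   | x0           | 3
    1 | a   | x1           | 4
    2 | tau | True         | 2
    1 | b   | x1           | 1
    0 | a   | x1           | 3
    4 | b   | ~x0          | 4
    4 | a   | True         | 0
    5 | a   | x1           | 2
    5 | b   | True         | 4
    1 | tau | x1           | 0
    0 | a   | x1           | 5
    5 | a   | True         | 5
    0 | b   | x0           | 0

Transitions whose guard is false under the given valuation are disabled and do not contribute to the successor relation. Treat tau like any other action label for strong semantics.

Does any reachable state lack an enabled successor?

Answer: DEADLOCK at state 3

Working:
Reachable = {0,2,3,4,5}
  0: a→3  a→5  [deg 2]
  2: a→4  b→5  tau→2  [deg 3]
  3: ∅  [STUCK]
  4: a→0  b→4  [deg 2]
  5: a→2  a→5  b→4  tau→2  [deg 4]
witness 3: a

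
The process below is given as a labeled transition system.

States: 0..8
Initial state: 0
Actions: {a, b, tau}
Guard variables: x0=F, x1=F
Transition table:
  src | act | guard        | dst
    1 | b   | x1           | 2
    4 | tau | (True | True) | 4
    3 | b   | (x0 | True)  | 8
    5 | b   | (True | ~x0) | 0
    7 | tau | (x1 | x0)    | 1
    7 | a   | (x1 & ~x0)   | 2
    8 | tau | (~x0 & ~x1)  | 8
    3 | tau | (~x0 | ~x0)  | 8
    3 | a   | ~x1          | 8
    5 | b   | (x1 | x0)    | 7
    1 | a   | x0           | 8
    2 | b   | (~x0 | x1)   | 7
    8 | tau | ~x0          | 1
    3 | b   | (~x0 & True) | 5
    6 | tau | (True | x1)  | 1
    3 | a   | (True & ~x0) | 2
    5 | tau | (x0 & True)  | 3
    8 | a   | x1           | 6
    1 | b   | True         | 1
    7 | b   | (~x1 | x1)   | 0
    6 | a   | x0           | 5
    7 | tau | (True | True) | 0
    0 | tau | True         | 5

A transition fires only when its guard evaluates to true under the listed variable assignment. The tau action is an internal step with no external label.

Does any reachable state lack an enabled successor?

R = {0,5}
  0: tau→5  [1 exit(s)]
  5: b→0  [1 exit(s)]

Answer: DEADLOCK-FREE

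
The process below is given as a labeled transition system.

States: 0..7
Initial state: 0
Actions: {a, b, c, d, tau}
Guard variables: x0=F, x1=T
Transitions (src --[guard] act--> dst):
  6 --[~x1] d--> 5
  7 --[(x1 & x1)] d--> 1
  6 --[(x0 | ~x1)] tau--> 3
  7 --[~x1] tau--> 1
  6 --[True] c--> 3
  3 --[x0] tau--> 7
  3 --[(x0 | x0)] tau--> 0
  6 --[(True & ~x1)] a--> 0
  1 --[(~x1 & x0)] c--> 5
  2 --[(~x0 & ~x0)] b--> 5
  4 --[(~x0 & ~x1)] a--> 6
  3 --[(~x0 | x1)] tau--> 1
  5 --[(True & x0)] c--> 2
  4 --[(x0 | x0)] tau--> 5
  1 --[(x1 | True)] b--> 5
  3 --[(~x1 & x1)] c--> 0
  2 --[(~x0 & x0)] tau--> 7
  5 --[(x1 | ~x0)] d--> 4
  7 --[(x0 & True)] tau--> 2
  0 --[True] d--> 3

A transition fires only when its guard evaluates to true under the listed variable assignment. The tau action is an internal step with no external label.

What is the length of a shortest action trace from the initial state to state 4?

BFS to 4:
  depth 0: {0}
  depth 1: {3}
  depth 2: {1}
  depth 3: {5}
  depth 4: {4}
4 enters at depth 4; path d·tau·b·d

Answer: 4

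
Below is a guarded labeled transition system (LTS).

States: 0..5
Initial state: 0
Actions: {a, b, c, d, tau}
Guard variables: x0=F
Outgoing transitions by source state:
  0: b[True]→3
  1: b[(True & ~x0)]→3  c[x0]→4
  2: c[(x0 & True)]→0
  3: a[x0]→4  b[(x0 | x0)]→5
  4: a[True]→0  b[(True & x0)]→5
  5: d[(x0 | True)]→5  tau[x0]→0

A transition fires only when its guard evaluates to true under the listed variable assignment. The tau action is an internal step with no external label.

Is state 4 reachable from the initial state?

Guard filter leaves 4 enabled edge(s).
depth 0: {0}
depth 1: {3}  total {0,3}
R = {0,3}

Answer: UNREACHABLE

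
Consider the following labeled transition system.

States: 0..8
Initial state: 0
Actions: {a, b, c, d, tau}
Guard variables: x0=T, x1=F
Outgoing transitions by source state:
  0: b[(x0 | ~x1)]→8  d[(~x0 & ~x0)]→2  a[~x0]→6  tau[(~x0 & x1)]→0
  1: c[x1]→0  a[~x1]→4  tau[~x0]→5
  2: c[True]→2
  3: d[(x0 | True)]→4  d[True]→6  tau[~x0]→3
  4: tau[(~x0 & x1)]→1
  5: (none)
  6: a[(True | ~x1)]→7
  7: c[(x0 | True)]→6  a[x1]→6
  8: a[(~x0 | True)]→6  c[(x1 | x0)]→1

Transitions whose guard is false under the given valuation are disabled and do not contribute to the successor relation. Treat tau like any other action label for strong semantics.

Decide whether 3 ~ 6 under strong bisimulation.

Compute ~ classes (split until stable):
  π0 = {{0,1,2,3,4,5,6,7,8}}
  π1 = {{0},{1,6},{2,7},{3},{4,5},{8}}
  π2 = {{0},{1},{2},{3},{4,5},{6},{7},{8}}
8 equivalence class(es) (converged in 3)
class of 3: {3}; class of 6: {6}

Answer: NOT BISIMILAR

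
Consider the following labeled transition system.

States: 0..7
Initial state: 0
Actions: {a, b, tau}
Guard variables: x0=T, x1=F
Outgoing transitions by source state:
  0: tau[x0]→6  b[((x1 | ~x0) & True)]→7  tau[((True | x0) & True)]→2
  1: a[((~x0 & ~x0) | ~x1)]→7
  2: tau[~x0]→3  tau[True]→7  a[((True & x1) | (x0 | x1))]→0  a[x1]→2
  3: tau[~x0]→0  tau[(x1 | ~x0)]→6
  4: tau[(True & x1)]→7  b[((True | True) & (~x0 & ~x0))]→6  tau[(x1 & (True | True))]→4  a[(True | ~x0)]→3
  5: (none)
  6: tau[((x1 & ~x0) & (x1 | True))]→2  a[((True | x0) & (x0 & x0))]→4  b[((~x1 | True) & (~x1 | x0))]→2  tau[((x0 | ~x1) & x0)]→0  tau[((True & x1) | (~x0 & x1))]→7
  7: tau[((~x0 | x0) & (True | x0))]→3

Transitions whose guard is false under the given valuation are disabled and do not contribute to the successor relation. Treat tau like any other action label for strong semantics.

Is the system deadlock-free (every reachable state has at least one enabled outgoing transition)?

Answer: DEADLOCK at state 3

Working:
Reachable = {0,2,3,4,6,7}
  0: tau→2  tau→6  [2 exit(s)]
  2: a→0  tau→7  [2 exit(s)]
  3: ∅  [deadlock]
  4: a→3  [1 exit(s)]
  6: a→4  b→2  tau→0  [3 exit(s)]
  7: tau→3  [1 exit(s)]
trace reaching 3: tau·tau·tau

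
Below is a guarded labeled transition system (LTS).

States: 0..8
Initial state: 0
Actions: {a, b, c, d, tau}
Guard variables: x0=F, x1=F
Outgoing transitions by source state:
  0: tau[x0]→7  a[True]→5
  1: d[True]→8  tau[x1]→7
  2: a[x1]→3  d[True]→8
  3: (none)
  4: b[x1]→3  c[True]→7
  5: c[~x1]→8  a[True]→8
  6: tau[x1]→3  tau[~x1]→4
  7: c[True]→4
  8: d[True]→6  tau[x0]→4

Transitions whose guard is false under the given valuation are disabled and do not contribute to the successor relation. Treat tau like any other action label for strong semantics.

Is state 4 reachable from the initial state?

After dropping false guards: 9 live edges.
L0 = {0}
L1 = {5}  cumulative {0,5}
L2 = {8}  cumulative {0,5,8}
L3 = {6}  cumulative {0,5,6,8}
L4 = {4}  cumulative {0,4,5,6,8}
L5 = {7}  cumulative {0,4,5,6,7,8}
Reach set: {0,4,5,6,7,8}
trace reaching 4: a·c·d·tau

Answer: REACHABLE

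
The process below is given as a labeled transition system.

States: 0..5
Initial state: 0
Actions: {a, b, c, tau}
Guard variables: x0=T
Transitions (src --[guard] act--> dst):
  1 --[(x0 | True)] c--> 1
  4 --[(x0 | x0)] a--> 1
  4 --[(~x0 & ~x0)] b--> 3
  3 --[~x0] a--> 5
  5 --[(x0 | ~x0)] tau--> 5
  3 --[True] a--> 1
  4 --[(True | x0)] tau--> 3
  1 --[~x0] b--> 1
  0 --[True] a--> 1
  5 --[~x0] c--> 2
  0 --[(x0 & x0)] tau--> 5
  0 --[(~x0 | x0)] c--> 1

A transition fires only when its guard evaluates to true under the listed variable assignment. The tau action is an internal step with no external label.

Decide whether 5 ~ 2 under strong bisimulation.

Bisimulation quotient by refinement:
  π0 = {{0,1,2,3,4,5}}
  π1 = {{0},{1},{2},{3},{4},{5}}
Fixed point at round 2; 6 class(es).
[5]={5}  [2]={2}

Answer: NOT BISIMILAR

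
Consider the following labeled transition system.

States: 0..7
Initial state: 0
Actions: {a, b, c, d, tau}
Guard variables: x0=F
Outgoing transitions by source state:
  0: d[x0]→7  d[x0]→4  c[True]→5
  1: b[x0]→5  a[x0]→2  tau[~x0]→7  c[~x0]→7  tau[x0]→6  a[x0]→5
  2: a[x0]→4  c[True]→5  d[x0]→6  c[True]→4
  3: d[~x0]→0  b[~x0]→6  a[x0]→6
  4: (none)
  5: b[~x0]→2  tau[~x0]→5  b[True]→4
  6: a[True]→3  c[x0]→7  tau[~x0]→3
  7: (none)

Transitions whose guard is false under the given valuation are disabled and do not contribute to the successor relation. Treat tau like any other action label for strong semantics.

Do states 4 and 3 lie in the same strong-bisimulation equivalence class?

Answer: NOT BISIMILAR

Analysis:
Compute ~ classes (split until stable):
  round 0: {{0,1,2,3,4,5,6,7}}
  round 1: {{0,2},{1},{3},{4,7},{5},{6}}
  round 2: {{0},{1},{2},{3},{4,7},{5},{6}}
stable after 3 split(s): 7 block(s)
[4]={4,7}  [3]={3}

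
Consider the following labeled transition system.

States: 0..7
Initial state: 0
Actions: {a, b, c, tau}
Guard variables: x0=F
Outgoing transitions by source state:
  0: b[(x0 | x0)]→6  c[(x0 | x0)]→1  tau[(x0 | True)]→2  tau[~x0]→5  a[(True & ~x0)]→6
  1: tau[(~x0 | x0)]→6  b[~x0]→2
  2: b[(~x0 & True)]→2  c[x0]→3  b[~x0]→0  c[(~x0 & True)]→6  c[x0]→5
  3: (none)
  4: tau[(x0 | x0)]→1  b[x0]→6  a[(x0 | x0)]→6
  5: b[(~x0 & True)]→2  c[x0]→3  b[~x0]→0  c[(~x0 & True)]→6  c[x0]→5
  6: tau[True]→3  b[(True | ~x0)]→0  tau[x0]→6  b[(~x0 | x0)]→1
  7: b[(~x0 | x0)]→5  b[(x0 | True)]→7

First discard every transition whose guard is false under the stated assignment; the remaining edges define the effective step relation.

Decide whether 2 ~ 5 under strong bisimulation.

Bisimulation quotient by refinement:
  π0 = {{0,1,2,3,4,5,6,7}}
  π1 = {{0},{1,6},{2,5},{3,4},{7}}
  π2 = {{0},{1},{2,5},{3,4},{6},{7}}
Fixed point at round 3; 6 class(es).
[2]={2,5}  [5]={2,5}

Answer: BISIMILAR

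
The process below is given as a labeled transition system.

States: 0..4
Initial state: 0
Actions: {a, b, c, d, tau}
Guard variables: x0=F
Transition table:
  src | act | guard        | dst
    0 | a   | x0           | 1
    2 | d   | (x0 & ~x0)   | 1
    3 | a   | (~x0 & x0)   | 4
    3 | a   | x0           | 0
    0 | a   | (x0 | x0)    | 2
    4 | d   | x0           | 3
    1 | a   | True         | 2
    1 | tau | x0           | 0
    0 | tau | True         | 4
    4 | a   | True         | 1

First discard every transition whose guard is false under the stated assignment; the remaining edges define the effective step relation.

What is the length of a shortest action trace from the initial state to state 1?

Answer: 2

Analysis:
BFS to 1:
  L0 = {0}
  L1 = {4}
  L2 = {1}
depth(1)=2, e.g. tau·a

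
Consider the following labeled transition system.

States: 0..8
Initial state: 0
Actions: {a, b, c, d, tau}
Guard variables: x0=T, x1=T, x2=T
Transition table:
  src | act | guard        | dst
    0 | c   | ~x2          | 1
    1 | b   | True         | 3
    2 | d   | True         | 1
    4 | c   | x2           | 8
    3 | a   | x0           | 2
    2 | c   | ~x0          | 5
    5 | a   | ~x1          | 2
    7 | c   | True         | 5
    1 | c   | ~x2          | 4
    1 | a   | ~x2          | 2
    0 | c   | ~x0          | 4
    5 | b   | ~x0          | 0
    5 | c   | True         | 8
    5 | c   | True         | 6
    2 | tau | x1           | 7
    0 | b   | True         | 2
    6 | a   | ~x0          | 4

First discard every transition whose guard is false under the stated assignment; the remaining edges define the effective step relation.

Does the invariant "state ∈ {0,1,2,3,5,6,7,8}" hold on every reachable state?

Inv-set: {0,1,2,3,5,6,7,8}
Reachable = {0,1,2,3,5,6,7,8}
  0: safe
  1: safe
  2: safe
  3: safe
  5: safe
  6: safe
  7: safe
  8: safe

Answer: INVARIANT HOLDS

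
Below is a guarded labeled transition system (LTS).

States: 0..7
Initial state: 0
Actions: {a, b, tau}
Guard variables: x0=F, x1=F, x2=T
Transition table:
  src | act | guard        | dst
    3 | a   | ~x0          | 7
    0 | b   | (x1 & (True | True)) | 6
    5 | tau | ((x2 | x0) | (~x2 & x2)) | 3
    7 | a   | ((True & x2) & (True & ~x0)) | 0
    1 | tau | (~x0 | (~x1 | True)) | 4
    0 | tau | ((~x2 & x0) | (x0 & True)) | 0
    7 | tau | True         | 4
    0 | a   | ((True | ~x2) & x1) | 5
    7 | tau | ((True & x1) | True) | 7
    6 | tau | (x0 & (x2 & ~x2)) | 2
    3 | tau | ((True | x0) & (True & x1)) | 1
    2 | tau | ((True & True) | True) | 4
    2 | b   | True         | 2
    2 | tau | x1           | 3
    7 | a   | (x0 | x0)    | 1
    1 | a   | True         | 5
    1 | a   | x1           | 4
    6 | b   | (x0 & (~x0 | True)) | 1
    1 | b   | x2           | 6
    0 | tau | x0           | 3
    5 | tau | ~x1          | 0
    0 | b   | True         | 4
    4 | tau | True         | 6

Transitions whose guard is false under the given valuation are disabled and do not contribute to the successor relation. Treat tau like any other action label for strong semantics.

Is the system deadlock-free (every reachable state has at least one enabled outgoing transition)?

Answer: DEADLOCK at state 6

Working:
Reach set: {0,4,6}
  0: b→4  [deg 1]
  4: tau→6  [deg 1]
  6: ∅  [STUCK]
Path to 6: b·tau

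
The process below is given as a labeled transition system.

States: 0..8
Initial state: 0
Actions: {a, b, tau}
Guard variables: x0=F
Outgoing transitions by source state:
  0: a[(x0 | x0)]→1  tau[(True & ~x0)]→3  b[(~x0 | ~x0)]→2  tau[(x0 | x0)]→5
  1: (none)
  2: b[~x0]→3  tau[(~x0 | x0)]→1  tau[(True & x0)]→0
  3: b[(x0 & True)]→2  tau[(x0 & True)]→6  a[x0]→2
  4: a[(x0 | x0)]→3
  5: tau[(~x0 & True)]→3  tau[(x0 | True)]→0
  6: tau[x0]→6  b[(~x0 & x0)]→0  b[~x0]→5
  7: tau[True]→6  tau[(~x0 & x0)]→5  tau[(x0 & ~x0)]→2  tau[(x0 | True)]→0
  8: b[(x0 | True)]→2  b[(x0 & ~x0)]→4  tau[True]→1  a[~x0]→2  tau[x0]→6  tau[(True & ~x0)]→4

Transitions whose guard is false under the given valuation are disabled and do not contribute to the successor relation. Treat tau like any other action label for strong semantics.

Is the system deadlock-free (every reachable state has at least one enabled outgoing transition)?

Reachable = {0,1,2,3}
  0: b→2  tau→3  [deg 2]
  1: ∅  [deadlock]
  2: b→3  tau→1  [deg 2]
  3: ∅  [deadlock]
witness 1: b·tau

Answer: DEADLOCK at state 1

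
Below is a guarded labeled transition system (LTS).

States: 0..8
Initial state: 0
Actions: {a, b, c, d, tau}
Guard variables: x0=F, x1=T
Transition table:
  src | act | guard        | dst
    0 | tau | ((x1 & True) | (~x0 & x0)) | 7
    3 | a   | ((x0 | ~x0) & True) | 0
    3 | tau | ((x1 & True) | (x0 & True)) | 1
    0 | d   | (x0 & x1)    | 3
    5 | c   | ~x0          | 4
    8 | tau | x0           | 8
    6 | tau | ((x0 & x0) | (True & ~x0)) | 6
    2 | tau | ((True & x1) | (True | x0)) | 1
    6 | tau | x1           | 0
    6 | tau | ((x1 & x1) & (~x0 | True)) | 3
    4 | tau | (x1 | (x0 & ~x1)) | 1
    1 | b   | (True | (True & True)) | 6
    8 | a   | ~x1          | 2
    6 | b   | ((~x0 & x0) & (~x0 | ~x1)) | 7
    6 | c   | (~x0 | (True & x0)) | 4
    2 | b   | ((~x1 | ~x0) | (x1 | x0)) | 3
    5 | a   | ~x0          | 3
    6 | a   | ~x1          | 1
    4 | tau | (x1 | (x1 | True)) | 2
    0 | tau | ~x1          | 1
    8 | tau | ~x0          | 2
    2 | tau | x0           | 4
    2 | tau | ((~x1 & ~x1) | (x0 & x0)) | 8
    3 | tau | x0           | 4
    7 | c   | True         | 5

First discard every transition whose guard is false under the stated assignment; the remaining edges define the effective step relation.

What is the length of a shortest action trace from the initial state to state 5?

Layered search for 5:
  L0 = {0}
  L1 = {7}
  L2 = {5}
depth(5)=2, e.g. tau·c

Answer: 2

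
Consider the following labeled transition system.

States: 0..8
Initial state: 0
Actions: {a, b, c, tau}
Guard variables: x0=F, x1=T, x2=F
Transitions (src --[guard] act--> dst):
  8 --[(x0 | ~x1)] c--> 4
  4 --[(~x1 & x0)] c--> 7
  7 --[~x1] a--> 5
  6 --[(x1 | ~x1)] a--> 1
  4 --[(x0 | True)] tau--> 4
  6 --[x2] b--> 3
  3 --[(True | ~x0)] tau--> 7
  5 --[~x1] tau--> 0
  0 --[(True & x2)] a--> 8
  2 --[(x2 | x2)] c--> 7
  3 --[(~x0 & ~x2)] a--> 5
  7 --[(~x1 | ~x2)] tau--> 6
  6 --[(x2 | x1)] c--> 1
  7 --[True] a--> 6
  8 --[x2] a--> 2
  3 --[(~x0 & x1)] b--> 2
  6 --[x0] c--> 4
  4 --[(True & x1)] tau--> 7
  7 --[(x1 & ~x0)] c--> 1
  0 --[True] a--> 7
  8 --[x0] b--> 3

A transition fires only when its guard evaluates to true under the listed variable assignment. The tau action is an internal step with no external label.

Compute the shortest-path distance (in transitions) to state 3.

Layered search for 3:
  L0 = {0}
  L1 = {7}
  L2 = {1,6}
3 never appears.

Answer: UNREACHABLE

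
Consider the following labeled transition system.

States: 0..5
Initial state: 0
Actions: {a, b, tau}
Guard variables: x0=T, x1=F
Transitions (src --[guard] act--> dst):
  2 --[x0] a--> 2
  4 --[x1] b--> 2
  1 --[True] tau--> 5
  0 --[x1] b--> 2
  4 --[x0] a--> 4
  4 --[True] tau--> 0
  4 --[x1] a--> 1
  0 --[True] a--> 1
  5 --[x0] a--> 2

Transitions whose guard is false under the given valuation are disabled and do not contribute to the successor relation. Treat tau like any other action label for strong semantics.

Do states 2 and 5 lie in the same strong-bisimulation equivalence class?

Answer: BISIMILAR

Analysis:
Compute ~ classes (split until stable):
  round 0: {{0,1,2,3,4,5}}
  round 1: {{0,2,5},{1},{3},{4}}
  round 2: {{0},{1},{2,5},{3},{4}}
stable after 3 split(s): 5 block(s)
[2]={2,5}  [5]={2,5}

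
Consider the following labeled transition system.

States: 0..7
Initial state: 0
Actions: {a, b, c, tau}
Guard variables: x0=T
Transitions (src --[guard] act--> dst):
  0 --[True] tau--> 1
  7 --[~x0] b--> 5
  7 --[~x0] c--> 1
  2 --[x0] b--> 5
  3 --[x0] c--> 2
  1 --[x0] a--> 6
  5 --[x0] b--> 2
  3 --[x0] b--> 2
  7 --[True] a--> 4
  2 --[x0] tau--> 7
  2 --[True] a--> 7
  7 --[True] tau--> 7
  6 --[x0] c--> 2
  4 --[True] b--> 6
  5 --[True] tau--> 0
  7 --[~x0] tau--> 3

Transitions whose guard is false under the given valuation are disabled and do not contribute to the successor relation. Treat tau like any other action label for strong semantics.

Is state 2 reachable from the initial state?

13 transition(s) survive guard evaluation.
Layer 0: {0}
Layer 1: {1}  cumulative {0,1}
Layer 2: {6}  cumulative {0,1,6}
Layer 3: {2}  cumulative {0,1,2,6}
Layer 4: {5,7}  cumulative {0,1,2,5,6,7}
Layer 5: {4}  cumulative {0,1,2,4,5,6,7}
R = {0,1,2,4,5,6,7}
Path to 2: tau·a·c

Answer: REACHABLE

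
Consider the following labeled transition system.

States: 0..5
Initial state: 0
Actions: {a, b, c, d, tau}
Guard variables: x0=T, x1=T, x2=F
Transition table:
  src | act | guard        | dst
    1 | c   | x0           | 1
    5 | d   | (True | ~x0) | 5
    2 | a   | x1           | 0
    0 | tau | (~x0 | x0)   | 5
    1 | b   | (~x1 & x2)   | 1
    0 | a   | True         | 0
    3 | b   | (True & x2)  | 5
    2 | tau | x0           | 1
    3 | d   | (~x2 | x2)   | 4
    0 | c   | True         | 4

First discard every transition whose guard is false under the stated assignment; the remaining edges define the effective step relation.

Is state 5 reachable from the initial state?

Answer: REACHABLE

Analysis:
8 transition(s) survive guard evaluation.
L0 = {0}
L1 = {4,5}  now seen {0,4,5}
Reachable = {0,4,5}
Path to 5: tau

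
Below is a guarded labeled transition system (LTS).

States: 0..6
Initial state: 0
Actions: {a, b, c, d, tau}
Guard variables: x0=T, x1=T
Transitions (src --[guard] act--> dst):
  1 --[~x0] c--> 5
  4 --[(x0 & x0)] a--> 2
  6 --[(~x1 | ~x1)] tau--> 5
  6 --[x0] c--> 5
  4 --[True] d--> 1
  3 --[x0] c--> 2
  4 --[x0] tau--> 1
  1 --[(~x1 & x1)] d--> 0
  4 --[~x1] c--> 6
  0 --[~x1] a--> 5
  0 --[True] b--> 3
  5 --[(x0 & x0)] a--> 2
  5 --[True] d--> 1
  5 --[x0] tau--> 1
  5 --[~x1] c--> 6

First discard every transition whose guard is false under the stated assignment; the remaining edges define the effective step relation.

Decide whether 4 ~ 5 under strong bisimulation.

Answer: BISIMILAR

Analysis:
Compute ~ classes (split until stable):
  round 0: {{0,1,2,3,4,5,6}}
  round 1: {{0},{1,2},{3,6},{4,5}}
  round 2: {{0},{1,2},{3},{4,5},{6}}
5 equivalence class(es) (converged in 3)
[4]={4,5}  [5]={4,5}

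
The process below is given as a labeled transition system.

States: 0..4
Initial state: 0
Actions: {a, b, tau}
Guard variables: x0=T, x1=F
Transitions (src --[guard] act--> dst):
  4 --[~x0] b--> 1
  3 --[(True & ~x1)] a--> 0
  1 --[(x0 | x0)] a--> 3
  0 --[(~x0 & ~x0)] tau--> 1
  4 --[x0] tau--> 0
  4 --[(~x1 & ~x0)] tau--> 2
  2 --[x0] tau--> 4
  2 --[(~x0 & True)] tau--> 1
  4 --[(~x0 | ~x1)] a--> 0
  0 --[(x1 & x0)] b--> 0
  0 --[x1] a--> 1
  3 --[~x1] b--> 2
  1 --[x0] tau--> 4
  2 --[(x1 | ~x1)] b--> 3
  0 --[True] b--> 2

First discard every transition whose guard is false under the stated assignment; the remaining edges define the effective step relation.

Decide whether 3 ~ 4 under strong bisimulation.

Compute ~ classes (split until stable):
  π0 = {{0,1,2,3,4}}
  π1 = {{0},{1,4},{2},{3}}
  π2 = {{0},{1},{2},{3},{4}}
Fixed point at round 3; 5 class(es).
3∈{3}, 4∈{4}

Answer: NOT BISIMILAR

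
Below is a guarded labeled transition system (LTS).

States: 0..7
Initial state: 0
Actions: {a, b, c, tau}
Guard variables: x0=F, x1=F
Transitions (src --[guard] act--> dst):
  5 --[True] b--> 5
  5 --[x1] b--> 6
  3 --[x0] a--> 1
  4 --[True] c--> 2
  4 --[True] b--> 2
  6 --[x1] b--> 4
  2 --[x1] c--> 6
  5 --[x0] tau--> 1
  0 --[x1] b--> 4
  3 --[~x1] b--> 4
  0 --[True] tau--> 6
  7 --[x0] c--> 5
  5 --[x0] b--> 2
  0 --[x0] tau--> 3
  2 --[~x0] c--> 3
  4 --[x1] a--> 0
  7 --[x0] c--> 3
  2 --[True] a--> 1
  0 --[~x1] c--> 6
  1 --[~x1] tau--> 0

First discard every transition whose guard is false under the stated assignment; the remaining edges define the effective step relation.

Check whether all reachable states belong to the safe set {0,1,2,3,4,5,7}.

Answer: INVARIANT VIOLATED at state 6

Working:
Safe = {0,1,2,3,4,5,7}
Reachable = {0,6}
  0: safe
  6: outside
counterexample path to 6: tau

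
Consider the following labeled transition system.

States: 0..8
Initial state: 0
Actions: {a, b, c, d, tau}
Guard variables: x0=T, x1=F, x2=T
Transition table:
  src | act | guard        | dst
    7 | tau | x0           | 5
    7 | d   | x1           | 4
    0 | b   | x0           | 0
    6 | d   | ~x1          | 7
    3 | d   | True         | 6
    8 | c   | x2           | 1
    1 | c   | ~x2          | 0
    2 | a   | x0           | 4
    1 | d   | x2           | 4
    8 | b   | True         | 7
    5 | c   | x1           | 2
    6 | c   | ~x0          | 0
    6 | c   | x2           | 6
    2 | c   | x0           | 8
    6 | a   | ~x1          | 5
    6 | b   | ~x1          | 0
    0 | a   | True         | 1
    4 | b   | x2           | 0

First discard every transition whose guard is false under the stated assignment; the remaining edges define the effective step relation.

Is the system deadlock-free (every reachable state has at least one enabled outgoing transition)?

R = {0,1,4}
  0: a→1  b→0  [2 out]
  1: d→4  [1 out]
  4: b→0  [1 out]

Answer: DEADLOCK-FREE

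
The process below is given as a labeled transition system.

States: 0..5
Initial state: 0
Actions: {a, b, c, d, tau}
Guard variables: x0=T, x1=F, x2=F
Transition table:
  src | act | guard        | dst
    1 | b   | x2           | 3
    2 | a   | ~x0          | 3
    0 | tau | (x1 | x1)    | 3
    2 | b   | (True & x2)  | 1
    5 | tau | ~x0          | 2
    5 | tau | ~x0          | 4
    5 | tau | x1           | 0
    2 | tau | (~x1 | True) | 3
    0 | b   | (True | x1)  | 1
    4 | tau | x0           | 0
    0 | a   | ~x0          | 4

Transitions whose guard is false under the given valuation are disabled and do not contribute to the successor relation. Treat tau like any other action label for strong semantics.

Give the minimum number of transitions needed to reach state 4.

BFS to 4:
  depth 0: {0}
  depth 1: {1}
4 never appears.

Answer: UNREACHABLE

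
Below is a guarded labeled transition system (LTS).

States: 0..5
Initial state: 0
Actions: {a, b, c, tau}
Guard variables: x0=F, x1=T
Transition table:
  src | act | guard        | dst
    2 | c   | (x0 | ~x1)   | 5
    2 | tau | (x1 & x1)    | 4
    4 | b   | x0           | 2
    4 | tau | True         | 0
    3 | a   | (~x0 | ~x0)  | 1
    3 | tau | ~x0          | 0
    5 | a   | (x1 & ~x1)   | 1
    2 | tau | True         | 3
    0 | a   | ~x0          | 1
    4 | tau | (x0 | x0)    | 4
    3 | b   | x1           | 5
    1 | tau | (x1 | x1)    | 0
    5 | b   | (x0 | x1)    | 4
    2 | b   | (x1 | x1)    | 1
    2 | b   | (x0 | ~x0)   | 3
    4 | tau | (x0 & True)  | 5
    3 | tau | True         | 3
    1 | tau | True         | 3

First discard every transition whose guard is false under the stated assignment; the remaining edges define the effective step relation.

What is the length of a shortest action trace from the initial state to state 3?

Answer: 2

Trace:
Breadth-first toward 3:
  Layer 0: {0}
  Layer 1: {1}
  Layer 2: {3}
first hit 3 at d=2 via a·tau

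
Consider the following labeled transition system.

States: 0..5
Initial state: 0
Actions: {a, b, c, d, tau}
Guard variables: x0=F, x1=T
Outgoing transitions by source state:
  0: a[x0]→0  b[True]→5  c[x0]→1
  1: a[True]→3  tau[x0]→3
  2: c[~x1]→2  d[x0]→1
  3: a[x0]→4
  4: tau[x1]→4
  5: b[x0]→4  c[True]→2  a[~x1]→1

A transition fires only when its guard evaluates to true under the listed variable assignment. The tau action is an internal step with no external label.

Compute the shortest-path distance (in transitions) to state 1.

Answer: UNREACHABLE

Analysis:
BFS to 1:
  L0 = {0}
  L1 = {5}
  L2 = {2}
1 never appears.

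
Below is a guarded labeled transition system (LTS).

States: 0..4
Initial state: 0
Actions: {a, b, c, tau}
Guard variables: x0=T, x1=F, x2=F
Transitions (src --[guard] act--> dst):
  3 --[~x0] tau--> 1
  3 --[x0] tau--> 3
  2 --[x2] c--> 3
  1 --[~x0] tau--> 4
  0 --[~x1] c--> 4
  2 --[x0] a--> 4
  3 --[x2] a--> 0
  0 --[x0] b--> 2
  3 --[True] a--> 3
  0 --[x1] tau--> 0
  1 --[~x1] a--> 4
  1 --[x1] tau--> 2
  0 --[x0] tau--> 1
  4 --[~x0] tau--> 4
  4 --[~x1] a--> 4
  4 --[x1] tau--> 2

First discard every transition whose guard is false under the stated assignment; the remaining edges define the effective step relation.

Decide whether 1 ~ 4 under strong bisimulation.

Answer: BISIMILAR

Working:
Bisimulation quotient by refinement:
  round 0: {{0,1,2,3,4}}
  round 1: {{0},{1,2,4},{3}}
stable after 2 split(s): 3 block(s)
1∈{1,2,4}, 4∈{1,2,4}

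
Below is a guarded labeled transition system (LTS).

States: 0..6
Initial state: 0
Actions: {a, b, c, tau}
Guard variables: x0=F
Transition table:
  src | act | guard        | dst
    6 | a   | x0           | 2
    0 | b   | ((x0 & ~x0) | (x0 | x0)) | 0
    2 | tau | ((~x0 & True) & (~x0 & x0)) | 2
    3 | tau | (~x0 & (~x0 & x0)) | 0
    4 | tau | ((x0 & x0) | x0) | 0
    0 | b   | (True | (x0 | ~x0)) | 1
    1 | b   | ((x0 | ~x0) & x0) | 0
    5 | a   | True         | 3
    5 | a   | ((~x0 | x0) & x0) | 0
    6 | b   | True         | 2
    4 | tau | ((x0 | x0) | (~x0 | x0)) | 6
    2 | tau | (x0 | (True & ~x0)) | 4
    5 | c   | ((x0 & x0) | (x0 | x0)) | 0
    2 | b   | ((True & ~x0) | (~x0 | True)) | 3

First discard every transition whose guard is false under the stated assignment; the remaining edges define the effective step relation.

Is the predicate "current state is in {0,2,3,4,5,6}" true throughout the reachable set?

Safe = {0,2,3,4,5,6}
Reachable = {0,1}
  0: safe
  1: ✗ unsafe
reach 1 via b — violates

Answer: INVARIANT VIOLATED at state 1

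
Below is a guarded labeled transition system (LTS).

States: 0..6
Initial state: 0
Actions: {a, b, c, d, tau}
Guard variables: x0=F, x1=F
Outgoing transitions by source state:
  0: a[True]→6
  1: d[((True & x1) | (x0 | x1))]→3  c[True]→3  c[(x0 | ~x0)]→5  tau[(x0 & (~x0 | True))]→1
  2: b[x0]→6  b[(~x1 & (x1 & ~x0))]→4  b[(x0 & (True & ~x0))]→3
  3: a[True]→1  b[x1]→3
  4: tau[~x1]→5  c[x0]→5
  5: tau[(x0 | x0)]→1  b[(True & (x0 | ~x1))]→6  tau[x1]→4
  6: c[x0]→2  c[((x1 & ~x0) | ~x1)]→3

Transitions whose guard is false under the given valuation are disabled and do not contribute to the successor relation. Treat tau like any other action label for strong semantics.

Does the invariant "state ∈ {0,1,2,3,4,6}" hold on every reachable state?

Safe = {0,1,2,3,4,6}
Reach set: {0,1,3,5,6}
  0: ✓
  1: ✓
  3: ✓
  5: VIOLATES
  6: ✓
counterexample path to 5: a·c·a·c

Answer: INVARIANT VIOLATED at state 5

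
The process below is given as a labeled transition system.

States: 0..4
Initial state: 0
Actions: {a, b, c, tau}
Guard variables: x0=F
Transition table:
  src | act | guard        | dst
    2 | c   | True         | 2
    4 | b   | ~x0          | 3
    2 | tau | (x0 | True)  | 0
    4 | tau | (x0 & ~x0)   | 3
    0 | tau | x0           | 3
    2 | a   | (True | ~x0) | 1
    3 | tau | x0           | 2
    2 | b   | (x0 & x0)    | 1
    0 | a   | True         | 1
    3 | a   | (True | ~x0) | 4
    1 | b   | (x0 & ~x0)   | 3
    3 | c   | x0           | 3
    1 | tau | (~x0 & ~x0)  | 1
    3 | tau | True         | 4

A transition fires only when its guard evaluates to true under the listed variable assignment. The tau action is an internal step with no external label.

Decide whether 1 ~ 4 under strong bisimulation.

Answer: NOT BISIMILAR

Working:
Refine partition for ~:
  round 0: {{0,1,2,3,4}}
  round 1: {{0},{1},{2},{3},{4}}
Fixed point at round 2; 5 class(es).
1∈{1}, 4∈{4}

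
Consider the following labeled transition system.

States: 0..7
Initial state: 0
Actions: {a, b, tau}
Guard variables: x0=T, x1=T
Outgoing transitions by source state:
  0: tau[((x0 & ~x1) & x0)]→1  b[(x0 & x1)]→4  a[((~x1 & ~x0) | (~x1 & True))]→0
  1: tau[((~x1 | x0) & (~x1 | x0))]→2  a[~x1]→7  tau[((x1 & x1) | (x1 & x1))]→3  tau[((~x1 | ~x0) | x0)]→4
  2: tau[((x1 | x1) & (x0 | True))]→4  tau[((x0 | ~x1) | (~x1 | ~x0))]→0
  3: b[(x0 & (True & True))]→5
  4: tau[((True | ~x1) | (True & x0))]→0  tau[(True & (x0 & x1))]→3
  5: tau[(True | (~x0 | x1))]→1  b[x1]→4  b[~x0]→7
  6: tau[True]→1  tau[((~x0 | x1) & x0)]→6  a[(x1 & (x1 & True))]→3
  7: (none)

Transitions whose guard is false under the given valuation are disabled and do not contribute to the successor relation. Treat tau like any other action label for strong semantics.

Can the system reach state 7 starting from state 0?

Answer: UNREACHABLE

Trace:
14 transition(s) survive guard evaluation.
L0 = {0}
L1 = {4}  cumulative {0,4}
L2 = {3}  cumulative {0,3,4}
L3 = {5}  cumulative {0,3,4,5}
L4 = {1}  cumulative {0,1,3,4,5}
L5 = {2}  cumulative {0,1,2,3,4,5}
R = {0,1,2,3,4,5}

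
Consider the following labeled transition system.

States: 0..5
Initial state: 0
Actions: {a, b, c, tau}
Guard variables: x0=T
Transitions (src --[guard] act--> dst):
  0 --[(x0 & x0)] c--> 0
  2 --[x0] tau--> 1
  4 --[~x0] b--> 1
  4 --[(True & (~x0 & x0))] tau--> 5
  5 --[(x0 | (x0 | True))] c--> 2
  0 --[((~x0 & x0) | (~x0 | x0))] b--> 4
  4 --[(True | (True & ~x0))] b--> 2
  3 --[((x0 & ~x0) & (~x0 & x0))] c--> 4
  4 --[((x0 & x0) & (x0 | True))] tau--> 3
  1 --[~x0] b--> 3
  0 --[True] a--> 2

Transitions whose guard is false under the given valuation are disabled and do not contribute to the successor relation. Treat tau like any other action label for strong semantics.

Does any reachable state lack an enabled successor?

Answer: DEADLOCK at state 1

Trace:
Reach set: {0,1,2,3,4}
  0: a→2  b→4  c→0  [deg 3]
  1: ∅  [STUCK]
  2: tau→1  [deg 1]
  3: ∅  [STUCK]
  4: b→2  tau→3  [deg 2]
Path to 1: a·tau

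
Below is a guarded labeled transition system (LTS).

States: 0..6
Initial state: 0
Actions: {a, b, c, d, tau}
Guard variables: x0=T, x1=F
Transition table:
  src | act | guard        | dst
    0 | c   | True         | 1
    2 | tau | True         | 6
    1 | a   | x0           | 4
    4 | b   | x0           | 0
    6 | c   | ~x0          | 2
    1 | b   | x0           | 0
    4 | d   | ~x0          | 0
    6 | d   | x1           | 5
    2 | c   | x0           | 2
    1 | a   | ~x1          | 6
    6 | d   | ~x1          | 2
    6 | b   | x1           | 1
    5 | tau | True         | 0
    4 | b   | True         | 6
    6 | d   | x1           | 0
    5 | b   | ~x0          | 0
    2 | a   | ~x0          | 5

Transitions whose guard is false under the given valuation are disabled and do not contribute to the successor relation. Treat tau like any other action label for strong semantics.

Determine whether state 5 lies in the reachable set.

Guard filter leaves 10 enabled edge(s).
Layer 0: {0}
Layer 1: {1}  now seen {0,1}
Layer 2: {4,6}  now seen {0,1,4,6}
Layer 3: {2}  now seen {0,1,2,4,6}
R = {0,1,2,4,6}

Answer: UNREACHABLE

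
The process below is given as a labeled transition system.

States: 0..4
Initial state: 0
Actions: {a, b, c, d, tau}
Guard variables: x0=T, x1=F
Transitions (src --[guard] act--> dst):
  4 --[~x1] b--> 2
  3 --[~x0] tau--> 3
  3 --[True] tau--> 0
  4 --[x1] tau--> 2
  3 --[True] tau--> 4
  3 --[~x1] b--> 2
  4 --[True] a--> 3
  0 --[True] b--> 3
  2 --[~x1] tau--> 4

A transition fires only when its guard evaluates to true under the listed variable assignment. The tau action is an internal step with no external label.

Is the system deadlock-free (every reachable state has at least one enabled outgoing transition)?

Reach set: {0,2,3,4}
  0: b→3  [1 out]
  2: tau→4  [1 out]
  3: b→2  tau→0  tau→4  [3 out]
  4: a→3  b→2  [2 out]

Answer: DEADLOCK-FREE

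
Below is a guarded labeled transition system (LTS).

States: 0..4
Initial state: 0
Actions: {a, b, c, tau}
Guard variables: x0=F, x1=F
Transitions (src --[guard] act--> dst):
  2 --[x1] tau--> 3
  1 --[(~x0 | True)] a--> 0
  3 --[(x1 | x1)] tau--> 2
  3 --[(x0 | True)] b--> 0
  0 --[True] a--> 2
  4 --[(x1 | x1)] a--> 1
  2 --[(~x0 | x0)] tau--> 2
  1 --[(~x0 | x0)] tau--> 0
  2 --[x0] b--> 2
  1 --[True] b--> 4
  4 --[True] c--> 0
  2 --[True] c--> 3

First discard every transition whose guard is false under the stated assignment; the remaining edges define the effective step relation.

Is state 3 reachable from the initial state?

8 transition(s) survive guard evaluation.
Layer 0: {0}
Layer 1: {2}  cumulative {0,2}
Layer 2: {3}  cumulative {0,2,3}
Reach set: {0,2,3}
trace reaching 3: a·c

Answer: REACHABLE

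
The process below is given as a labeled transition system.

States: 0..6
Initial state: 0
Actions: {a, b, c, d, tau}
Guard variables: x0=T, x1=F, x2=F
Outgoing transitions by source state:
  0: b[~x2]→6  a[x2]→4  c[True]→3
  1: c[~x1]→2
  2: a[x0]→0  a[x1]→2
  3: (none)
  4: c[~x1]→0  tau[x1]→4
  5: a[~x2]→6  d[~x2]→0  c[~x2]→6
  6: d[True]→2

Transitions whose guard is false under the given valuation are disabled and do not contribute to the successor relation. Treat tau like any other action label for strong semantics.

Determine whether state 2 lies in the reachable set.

9 transition(s) survive guard evaluation.
L0 = {0}
L1 = {3,6}  cumulative {0,3,6}
L2 = {2}  cumulative {0,2,3,6}
Reachable = {0,2,3,6}
Path to 2: b·d

Answer: REACHABLE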